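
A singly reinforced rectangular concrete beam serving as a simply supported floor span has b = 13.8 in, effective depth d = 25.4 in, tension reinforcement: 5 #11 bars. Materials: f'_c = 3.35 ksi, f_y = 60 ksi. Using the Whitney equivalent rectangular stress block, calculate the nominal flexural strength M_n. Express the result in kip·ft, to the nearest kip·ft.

M_n ≈ 758 kip·ft

A_s = 5 × 1.56 = 7.8 in².
T = A_s f_y = 7.8 × 60 = 468 kips.
a = T/(0.85 f'_c b) = 468/(0.85 × 3.35 × 13.8) = 11.910 in.
M_n = T(d − a/2) = 468 × (25.4 − 5.955) = 9100.3 kip·in = 9100.3/12 = 758.36 kip·ft.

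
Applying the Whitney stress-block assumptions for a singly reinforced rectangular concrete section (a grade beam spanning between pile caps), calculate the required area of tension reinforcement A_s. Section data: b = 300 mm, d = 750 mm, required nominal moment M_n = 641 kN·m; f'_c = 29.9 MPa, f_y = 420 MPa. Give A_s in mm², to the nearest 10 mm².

With M_n = 0.85 f'_c a b (d − a/2), solve the quadratic for a:
a = d − √(d² − 2M_n/(0.85 f'_c b)) = 750 − √(750² − 2 × 641×10⁶/(0.85 × 29.9 × 300)) = 122.02 mm.
A_s = 0.85 f'_c a b / f_y = 0.85 × 29.9 × 122.02 × 300 / 420 = 2215.1 mm².

A_s ≈ 2220 mm²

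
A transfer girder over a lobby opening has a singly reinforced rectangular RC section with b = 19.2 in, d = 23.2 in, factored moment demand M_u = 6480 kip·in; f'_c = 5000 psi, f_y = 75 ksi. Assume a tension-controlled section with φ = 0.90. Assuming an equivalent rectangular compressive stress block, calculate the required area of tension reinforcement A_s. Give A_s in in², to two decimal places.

M_n = M_u/φ = 6480/0.90 = 7200 kip·in.
From M_n = 0.85 f'_c a b (d − a/2):
a = d − √(d² − 2M_n/(0.85 f'_c b)) = 23.2 − √(23.2² − 2 × 7200/(0.85 × 5 × 19.2)) = 4.180 in.
A_s = 0.85 f'_c a b / f_y = 0.85 × 5 × 4.180 × 19.2 / 75 = 4.548 in².

A_s ≈ 4.55 in²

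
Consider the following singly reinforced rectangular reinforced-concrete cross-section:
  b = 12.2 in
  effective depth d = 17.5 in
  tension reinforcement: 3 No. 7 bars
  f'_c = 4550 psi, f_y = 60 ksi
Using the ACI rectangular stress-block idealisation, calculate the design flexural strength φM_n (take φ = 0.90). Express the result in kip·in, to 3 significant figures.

φM_n ≈ 1590 kip·in

A_s = 3 × 0.6 = 1.8 in².
T = A_s f_y = 1.8 × 60 = 108 kips.
a = T/(0.85 f'_c b) = 108/(0.85 × 4.55 × 12.2) = 2.289 in.
M_n = T(d − a/2) = 108 × (17.5 − 1.1445) = 1766.4 kip·in.
φM_n = 0.90 × 1766.4 = 1589.8 kip·in.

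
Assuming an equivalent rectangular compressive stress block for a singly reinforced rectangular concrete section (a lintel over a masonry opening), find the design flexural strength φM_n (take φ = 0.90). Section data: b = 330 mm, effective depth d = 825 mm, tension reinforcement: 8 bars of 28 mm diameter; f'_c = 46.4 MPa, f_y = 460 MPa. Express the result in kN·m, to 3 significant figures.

φM_n ≈ 1510 kN·m

A_s = 8 × 616 = 4928 mm².
T = A_s f_y = 4928 × 460 = 2266880 N = 2266.88 kN.
From C = T: a = T/(0.85 f'_c b) = 2266880/(0.85 × 46.4 × 330) = 174.17 mm.
M_n = T(d − a/2) = 2266.88 kN × (825 − 87.085) mm = 1672.76 kN·m.
φM_n = 0.90 × 1672.76 = 1505.48 kN·m.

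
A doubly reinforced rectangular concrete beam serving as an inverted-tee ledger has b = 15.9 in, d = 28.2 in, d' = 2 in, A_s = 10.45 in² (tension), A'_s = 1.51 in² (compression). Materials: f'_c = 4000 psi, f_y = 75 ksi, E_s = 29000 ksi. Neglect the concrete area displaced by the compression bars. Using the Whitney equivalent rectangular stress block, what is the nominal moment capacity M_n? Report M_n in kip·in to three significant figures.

M_n ≈ 17700 kip·in

Assume both steels yield.
a = (A_s − A'_s) f_y/(0.85 f'_c b) = (10.45 − 1.51) × 75/(0.85 × 4 × 15.9) = 12.403 in.
c = a/β₁ = 12.403/0.85 = 14.592 in; ε'_s = 0.003(c − d')/c = 0.0026 ≥ ε_y = 0.0026, so the compression steel yields.
M_n = (A_s − A'_s) f_y (d − a/2) + A'_s f_y (d − d') = 670.5 × (28.2 − 6.2015) + 113.25 × (28.2 − 2) = 14750.0 + 2967.2 = 17717.2 kip·in.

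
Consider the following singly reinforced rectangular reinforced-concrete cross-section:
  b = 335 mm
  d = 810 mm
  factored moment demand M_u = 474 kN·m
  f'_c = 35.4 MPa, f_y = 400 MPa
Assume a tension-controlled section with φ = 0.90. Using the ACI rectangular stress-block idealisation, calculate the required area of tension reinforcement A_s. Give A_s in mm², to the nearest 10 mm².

M_n = M_u/φ = 474/0.90 = 526.667 kN·m.
With M_n = 0.85 f'_c a b (d − a/2), solve the quadratic for a:
a = d − √(d² − 2M_n/(0.85 f'_c b)) = 810 − √(810² − 2 × 526.667×10⁶/(0.85 × 35.4 × 335)) = 67.30 mm.
A_s = 0.85 f'_c a b / f_y = 0.85 × 35.4 × 67.30 × 335 / 400 = 1696.0 mm².

A_s ≈ 1700 mm²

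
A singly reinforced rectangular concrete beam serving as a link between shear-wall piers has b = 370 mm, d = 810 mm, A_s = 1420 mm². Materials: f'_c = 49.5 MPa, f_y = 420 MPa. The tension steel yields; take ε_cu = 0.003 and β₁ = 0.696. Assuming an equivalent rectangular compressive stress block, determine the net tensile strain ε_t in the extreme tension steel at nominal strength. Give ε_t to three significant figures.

a = A_s f_y/(0.85 f'_c b) = 38.31 mm.
β₁ = 0.696, so c = a/β₁ = 38.31/0.696 = 55.04 mm.
From the linear strain diagram with ε_cu = 0.003: ε_t = 0.003 (d − c)/c = 0.003 × (810 − 55.04)/55.04 = 0.0411.
Since ε_t ≥ 0.005, the section is tension-controlled.

ε_t ≈ 0.0411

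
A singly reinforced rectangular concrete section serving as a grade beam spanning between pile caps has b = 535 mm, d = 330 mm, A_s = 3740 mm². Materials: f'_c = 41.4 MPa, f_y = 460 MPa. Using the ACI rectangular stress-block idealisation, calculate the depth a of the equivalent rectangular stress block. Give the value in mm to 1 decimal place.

T = A_s f_y = 3740 × 460 = 1720400 N = 1720.4 kN.
Setting C = 0.85 f'_c a b equal to T: a = 1720400/(0.85 × 41.4 × 535) = 91.4 mm.

a ≈ 91.4 mm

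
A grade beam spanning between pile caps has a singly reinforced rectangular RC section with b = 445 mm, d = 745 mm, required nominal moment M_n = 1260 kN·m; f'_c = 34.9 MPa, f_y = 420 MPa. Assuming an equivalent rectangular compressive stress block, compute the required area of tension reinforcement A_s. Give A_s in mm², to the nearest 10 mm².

With M_n = 0.85 f'_c a b (d − a/2), solve the quadratic for a:
a = d − √(d² − 2M_n/(0.85 f'_c b)) = 745 − √(745² − 2 × 1260×10⁶/(0.85 × 34.9 × 445)) = 141.57 mm.
A_s = 0.85 f'_c a b / f_y = 0.85 × 34.9 × 141.57 × 445 / 420 = 4449.7 mm².

A_s ≈ 4450 mm²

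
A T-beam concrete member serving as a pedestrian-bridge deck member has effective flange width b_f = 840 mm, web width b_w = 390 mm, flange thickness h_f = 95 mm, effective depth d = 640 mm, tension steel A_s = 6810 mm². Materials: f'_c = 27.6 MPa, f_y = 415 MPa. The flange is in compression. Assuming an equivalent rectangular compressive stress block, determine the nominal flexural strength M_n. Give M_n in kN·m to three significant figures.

M_n ≈ 1580 kN·m

Tension: T = A_s f_y = 6810 × 415 = 2826150 N.
Try a within the flange: a = T/(0.85 f'_c b_f) = 2826150/(0.85 × 27.6 × 840) = 143.41 mm.
a = 143.41 > h_f = 95 mm: the block extends into the web. Split into flange-overhang and web parts.
C_f = 0.85 f'_c (b_f − b_w) h_f = 0.85 × 27.6 × (840 − 390) × 95 = 1002915 N.
Remaining web compression depth: a_w = (T − C_f)/(0.85 f'_c b_w) = (2826150 − 1002915)/(0.85 × 27.6 × 390) = 199.27 mm.
M_n = C_f(d − h_f/2) + (T − C_f)(d − a_w/2) = 1002915 × (640 − 47.5) + 1823235 × (640 − 99.635) = 594.23 + 985.21 = 1579.44 × 10⁶ N·mm.
M_n = 1579.44 kN·m.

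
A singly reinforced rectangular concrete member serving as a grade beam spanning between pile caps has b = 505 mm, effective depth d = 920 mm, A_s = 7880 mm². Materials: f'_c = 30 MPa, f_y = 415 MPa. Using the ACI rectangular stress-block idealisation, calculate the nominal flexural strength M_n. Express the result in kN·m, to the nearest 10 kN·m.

T = A_s f_y = 7880 × 415 = 3270200 N = 3270.2 kN.
From C = T: a = T/(0.85 f'_c b) = 3270200/(0.85 × 30 × 505) = 253.95 mm.
M_n = T(d − a/2) = 3270.2 kN × (920 − 126.975) mm = 2593.35 kN·m.

M_n ≈ 2590 kN·m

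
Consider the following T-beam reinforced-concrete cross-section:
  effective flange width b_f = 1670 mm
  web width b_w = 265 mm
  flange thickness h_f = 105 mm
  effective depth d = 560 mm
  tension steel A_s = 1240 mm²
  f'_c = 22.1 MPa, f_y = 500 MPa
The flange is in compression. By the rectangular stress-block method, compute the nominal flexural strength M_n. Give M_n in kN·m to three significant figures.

M_n ≈ 341 kN·m

Tension: T = A_s f_y = 1240 × 500 = 620000 N.
Try a within the flange: a = T/(0.85 f'_c b_f) = 620000/(0.85 × 22.1 × 1670) = 19.76 mm.
Since a = 19.76 ≤ h_f = 105 mm, the stress block lies entirely in the flange; analyse as a rectangular beam of width b_f.
M_n = T(d − a/2) = 620000 × (560 − 9.88) = 341.07 × 10⁶ N·mm.
M_n = 341.07 kN·m.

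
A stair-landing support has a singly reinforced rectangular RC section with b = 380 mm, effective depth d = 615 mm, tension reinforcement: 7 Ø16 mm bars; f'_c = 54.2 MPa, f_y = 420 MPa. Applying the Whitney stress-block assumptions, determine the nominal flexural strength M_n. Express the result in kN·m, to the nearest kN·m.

A_s = 7 × 201 = 1407 mm².
T = A_s f_y = 1407 × 420 = 590940 N = 590.94 kN.
From C = T: a = T/(0.85 f'_c b) = 590940/(0.85 × 54.2 × 380) = 33.76 mm.
M_n = T(d − a/2) = 590.94 kN × (615 − 16.88) mm = 353.45 kN·m.

M_n ≈ 353 kN·m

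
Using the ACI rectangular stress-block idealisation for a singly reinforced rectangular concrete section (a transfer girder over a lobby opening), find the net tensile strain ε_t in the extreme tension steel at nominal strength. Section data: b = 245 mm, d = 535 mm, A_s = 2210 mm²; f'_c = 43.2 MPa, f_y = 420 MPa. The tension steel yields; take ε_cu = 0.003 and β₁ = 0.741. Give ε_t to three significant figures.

a = A_s f_y/(0.85 f'_c b) = 103.17 mm.
β₁ = 0.741, so c = a/β₁ = 103.17/0.741 = 139.23 mm.
From the linear strain diagram with ε_cu = 0.003: ε_t = 0.003 (d − c)/c = 0.003 × (535 − 139.23)/139.23 = 0.00853.
Since ε_t ≥ 0.005, the section is tension-controlled.

ε_t ≈ 0.00853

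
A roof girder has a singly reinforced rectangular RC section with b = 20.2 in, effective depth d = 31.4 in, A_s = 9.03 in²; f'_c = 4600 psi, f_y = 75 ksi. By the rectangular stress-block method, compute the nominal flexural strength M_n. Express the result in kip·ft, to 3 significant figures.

M_n ≈ 1530 kip·ft

T = A_s f_y = 9.03 × 75 = 677.25 kips.
a = T/(0.85 f'_c b) = 677.25/(0.85 × 4.6 × 20.2) = 8.575 in.
M_n = T(d − a/2) = 677.25 × (31.4 − 4.2875) = 18361.9 kip·in = 18361.9/12 = 1530.16 kip·ft.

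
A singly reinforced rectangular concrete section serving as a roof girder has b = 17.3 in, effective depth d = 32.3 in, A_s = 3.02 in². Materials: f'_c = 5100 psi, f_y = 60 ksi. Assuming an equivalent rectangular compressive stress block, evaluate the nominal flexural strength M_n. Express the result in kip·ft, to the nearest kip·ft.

T = A_s f_y = 3.02 × 60 = 181.2 kips.
a = T/(0.85 f'_c b) = 181.2/(0.85 × 5.1 × 17.3) = 2.416 in.
M_n = T(d − a/2) = 181.2 × (32.3 − 1.208) = 5633.9 kip·in = 5633.9/12 = 469.49 kip·ft.

M_n ≈ 469 kip·ft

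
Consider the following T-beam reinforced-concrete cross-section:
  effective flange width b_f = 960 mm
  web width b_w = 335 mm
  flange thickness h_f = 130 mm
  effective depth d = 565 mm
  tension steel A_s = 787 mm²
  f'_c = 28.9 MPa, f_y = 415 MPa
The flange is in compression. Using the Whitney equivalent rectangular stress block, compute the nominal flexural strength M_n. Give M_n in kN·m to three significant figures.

Tension: T = A_s f_y = 787 × 415 = 326605 N.
Try a within the flange: a = T/(0.85 f'_c b_f) = 326605/(0.85 × 28.9 × 960) = 13.85 mm.
Since a = 13.85 ≤ h_f = 130 mm, the stress block lies entirely in the flange; analyse as a rectangular beam of width b_f.
M_n = T(d − a/2) = 326605 × (565 − 6.925) = 182.27 × 10⁶ N·mm.
M_n = 182.27 kN·m.

M_n ≈ 182 kN·m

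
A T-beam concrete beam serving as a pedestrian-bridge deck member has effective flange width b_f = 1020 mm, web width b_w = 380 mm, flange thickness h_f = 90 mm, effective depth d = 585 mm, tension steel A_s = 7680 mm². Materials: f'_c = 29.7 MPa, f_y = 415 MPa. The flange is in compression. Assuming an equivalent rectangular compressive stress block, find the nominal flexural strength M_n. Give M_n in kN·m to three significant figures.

M_n ≈ 1640 kN·m

Tension: T = A_s f_y = 7680 × 415 = 3187200 N.
Try a within the flange: a = T/(0.85 f'_c b_f) = 3187200/(0.85 × 29.7 × 1020) = 123.78 mm.
a = 123.78 > h_f = 90 mm: the block extends into the web. Split into flange-overhang and web parts.
C_f = 0.85 f'_c (b_f − b_w) h_f = 0.85 × 29.7 × (1020 − 380) × 90 = 1454112 N.
Remaining web compression depth: a_w = (T − C_f)/(0.85 f'_c b_w) = (3187200 − 1454112)/(0.85 × 29.7 × 380) = 180.66 mm.
M_n = C_f(d − h_f/2) + (T − C_f)(d − a_w/2) = 1454112 × (585 − 45) + 1733088 × (585 − 90.33) = 785.22 + 857.31 = 1642.53 × 10⁶ N·mm.
M_n = 1642.53 kN·m.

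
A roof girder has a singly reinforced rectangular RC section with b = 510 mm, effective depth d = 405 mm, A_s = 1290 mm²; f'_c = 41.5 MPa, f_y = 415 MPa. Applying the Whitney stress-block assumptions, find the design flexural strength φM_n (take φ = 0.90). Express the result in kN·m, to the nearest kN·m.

φM_n ≈ 188 kN·m

T = A_s f_y = 1290 × 415 = 535350 N = 535.35 kN.
From C = T: a = T/(0.85 f'_c b) = 535350/(0.85 × 41.5 × 510) = 29.76 mm.
M_n = T(d − a/2) = 535.35 kN × (405 − 14.88) mm = 208.85 kN·m.
φM_n = 0.90 × 208.85 = 187.97 kN·m.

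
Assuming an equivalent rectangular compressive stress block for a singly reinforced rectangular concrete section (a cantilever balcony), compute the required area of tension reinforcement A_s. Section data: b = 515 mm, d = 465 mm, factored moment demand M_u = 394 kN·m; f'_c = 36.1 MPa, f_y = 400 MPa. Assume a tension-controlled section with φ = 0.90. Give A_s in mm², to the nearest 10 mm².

A_s ≈ 2530 mm²

M_n = M_u/φ = 394/0.90 = 437.778 kN·m.
With M_n = 0.85 f'_c a b (d − a/2), solve the quadratic for a:
a = d − √(d² − 2M_n/(0.85 f'_c b)) = 465 − √(465² − 2 × 437.778×10⁶/(0.85 × 36.1 × 515)) = 63.98 mm.
A_s = 0.85 f'_c a b / f_y = 0.85 × 36.1 × 63.98 × 515 / 400 = 2527.7 mm².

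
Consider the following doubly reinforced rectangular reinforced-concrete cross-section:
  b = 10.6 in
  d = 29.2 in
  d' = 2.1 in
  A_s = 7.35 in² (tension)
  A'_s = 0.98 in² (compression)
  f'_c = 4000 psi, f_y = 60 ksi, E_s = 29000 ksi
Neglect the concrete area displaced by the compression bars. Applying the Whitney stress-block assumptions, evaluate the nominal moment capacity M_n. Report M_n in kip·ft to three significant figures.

M_n ≈ 894 kip·ft

Assume both steels yield.
a = (A_s − A'_s) f_y/(0.85 f'_c b) = (7.35 − 0.98) × 60/(0.85 × 4 × 10.6) = 10.605 in.
c = a/β₁ = 10.605/0.85 = 12.476 in; ε'_s = 0.003(c − d')/c = 0.0025 ≥ ε_y = 0.0021, so the compression steel yields.
M_n = (A_s − A'_s) f_y (d − a/2) + A'_s f_y (d − d') = 382.2 × (29.2 − 5.3025) + 58.8 × (29.2 − 2.1) = 9133.6 + 1593.5 = 10727.1 kip·in = 10727.1/12 = 893.93 kip·ft.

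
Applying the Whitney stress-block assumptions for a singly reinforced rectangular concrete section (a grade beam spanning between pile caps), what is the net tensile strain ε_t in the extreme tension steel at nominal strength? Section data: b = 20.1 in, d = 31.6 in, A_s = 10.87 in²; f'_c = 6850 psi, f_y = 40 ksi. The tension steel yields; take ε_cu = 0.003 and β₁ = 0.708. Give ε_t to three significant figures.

ε_t ≈ 0.0151

a = A_s f_y/(0.85 f'_c b) = 3.715 in.
β₁ = 0.708, so c = a/β₁ = 3.715/0.708 = 5.247 in.
From the linear strain diagram with ε_cu = 0.003: ε_t = 0.003 (d − c)/c = 0.003 × (31.6 − 5.247)/5.247 = 0.0151.
Since ε_t ≥ 0.005, the section is tension-controlled.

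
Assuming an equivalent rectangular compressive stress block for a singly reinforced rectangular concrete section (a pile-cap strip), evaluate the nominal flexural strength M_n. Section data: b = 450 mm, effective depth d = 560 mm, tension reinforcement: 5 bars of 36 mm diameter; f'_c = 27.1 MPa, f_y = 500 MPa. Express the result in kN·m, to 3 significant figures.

A_s = 5 × 1018 = 5090 mm².
T = A_s f_y = 5090 × 500 = 2545000 N = 2545 kN.
From C = T: a = T/(0.85 f'_c b) = 2545000/(0.85 × 27.1 × 450) = 245.52 mm.
M_n = T(d − a/2) = 2545 kN × (560 − 122.76) mm = 1112.78 kN·m.

M_n ≈ 1110 kN·m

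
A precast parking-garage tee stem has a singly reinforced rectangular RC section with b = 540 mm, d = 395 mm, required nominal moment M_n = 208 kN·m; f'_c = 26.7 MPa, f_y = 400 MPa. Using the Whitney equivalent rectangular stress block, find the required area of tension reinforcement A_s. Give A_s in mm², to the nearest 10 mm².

With M_n = 0.85 f'_c a b (d − a/2), solve the quadratic for a:
a = d − √(d² − 2M_n/(0.85 f'_c b)) = 395 − √(395² − 2 × 208×10⁶/(0.85 × 26.7 × 540)) = 45.60 mm.
A_s = 0.85 f'_c a b / f_y = 0.85 × 26.7 × 45.60 × 540 / 400 = 1397.1 mm².

A_s ≈ 1400 mm²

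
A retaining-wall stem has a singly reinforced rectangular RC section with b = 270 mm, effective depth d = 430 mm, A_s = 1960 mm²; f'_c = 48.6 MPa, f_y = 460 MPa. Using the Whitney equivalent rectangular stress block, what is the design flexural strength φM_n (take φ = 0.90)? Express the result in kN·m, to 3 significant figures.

φM_n ≈ 316 kN·m

T = A_s f_y = 1960 × 460 = 901600 N = 901.6 kN.
From C = T: a = T/(0.85 f'_c b) = 901600/(0.85 × 48.6 × 270) = 80.83 mm.
M_n = T(d − a/2) = 901.6 kN × (430 − 40.415) mm = 351.25 kN·m.
φM_n = 0.90 × 351.25 = 316.13 kN·m.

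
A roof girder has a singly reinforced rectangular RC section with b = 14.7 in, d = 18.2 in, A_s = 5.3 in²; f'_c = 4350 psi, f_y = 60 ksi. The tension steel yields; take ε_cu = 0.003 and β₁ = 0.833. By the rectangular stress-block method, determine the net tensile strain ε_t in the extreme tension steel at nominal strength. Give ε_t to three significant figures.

ε_t ≈ 0.00477

a = A_s f_y/(0.85 f'_c b) = 5.851 in.
β₁ = 0.833, so c = a/β₁ = 5.851/0.833 = 7.024 in.
From the linear strain diagram with ε_cu = 0.003: ε_t = 0.003 (d − c)/c = 0.003 × (18.2 − 7.024)/7.024 = 0.00477.
ε_t is between 0.004 and 0.005 — transition zone.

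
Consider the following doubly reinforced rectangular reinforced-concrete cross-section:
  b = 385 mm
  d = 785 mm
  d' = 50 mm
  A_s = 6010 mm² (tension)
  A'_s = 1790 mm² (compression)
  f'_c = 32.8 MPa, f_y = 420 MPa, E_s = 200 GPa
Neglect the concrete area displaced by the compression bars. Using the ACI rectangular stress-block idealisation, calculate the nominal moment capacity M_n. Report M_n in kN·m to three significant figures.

Assume both tension and compression steel yield.
Net tension couple steel: A_s − A'_s = 4220 mm².
a = (A_s − A'_s) f_y / (0.85 f'_c b) = 1772400/(0.85 × 32.8 × 385) = 165.12 mm.
c = a/β₁ = 165.12/0.816 = 202.35 mm; ε'_s = 0.003(c − d')/c = 0.0023 ≥ f_y/E_s = 0.0021, so compression steel does yield.
M_n = (A_s − A'_s) f_y (d − a/2) + A'_s f_y (d − d') = [1772400 × (785 − 82.56) + 751800 × (785 − 50)] × 10⁻⁶ = 1245.00 + 552.57 = 1797.57 kN·m.

M_n ≈ 1800 kN·m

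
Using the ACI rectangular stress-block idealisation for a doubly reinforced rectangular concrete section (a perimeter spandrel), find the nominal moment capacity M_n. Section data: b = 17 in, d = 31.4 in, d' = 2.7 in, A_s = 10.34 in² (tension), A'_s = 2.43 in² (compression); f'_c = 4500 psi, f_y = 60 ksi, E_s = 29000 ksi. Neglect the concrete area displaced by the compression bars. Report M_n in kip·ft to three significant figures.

Assume both steels yield.
a = (A_s − A'_s) f_y/(0.85 f'_c b) = (10.34 − 2.43) × 60/(0.85 × 4.5 × 17) = 7.299 in.
c = a/β₁ = 7.299/0.825 = 8.847 in; ε'_s = 0.003(c − d')/c = 0.0021 ≥ ε_y = 0.0021, so the compression steel yields.
M_n = (A_s − A'_s) f_y (d − a/2) + A'_s f_y (d − d') = 474.6 × (31.4 − 3.6495) + 145.8 × (31.4 − 2.7) = 13170.4 + 4184.5 = 17354.9 kip·in = 17354.9/12 = 1446.24 kip·ft.

M_n ≈ 1450 kip·ft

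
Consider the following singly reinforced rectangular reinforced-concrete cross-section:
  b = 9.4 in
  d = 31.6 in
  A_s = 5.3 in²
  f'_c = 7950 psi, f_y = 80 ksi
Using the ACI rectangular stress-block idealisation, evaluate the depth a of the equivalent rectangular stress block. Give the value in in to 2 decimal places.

T = A_s f_y = 5.3 × 80 = 424 kips.
a = T/(0.85 f'_c b) = 424/(0.85 × 7.95 × 9.4) = 6.68 in.

a ≈ 6.68 in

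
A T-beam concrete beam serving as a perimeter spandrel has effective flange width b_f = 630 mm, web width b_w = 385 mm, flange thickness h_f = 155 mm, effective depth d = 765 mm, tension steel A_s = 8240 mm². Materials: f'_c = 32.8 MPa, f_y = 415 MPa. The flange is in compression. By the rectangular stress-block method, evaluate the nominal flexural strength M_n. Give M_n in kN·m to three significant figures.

Tension: T = A_s f_y = 8240 × 415 = 3419600 N.
Try a within the flange: a = T/(0.85 f'_c b_f) = 3419600/(0.85 × 32.8 × 630) = 194.69 mm.
a = 194.69 > h_f = 155 mm: the block extends into the web. Split into flange-overhang and web parts.
C_f = 0.85 f'_c (b_f − b_w) h_f = 0.85 × 32.8 × (630 − 385) × 155 = 1058743 N.
Remaining web compression depth: a_w = (T − C_f)/(0.85 f'_c b_w) = (3419600 − 1058743)/(0.85 × 32.8 × 385) = 219.95 mm.
M_n = C_f(d − h_f/2) + (T − C_f)(d − a_w/2) = 1058743 × (765 − 77.5) + 2360857 × (765 − 109.975) = 727.89 + 1546.42 = 2274.31 × 10⁶ N·mm.
M_n = 2274.31 kN·m.

M_n ≈ 2270 kN·m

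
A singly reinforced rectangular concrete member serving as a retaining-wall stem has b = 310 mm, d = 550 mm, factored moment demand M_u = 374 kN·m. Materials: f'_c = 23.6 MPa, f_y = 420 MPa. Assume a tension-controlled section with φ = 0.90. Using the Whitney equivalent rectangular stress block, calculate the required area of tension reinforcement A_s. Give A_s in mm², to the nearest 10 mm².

A_s ≈ 2060 mm²

M_n = M_u/φ = 374/0.90 = 415.556 kN·m.
With M_n = 0.85 f'_c a b (d − a/2), solve the quadratic for a:
a = d − √(d² − 2M_n/(0.85 f'_c b)) = 550 − √(550² − 2 × 415.556×10⁶/(0.85 × 23.6 × 310)) = 139.09 mm.
A_s = 0.85 f'_c a b / f_y = 0.85 × 23.6 × 139.09 × 310 / 420 = 2059.4 mm².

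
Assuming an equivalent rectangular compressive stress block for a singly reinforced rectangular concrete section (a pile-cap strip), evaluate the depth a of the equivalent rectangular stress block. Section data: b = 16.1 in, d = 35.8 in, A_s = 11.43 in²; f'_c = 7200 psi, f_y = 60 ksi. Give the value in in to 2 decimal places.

T = A_s f_y = 11.43 × 60 = 685.8 kips.
a = T/(0.85 f'_c b) = 685.8/(0.85 × 7.2 × 16.1) = 6.96 in.

a ≈ 6.96 in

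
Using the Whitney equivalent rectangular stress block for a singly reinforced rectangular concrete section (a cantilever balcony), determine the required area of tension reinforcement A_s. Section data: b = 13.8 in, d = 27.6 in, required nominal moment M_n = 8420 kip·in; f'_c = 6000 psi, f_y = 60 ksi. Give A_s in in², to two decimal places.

From M_n = 0.85 f'_c a b (d − a/2):
a = d − √(d² − 2M_n/(0.85 f'_c b)) = 27.6 − √(27.6² − 2 × 8420/(0.85 × 6 × 13.8)) = 4.742 in.
A_s = 0.85 f'_c a b / f_y = 0.85 × 6 × 4.742 × 13.8 / 60 = 5.562 in².

A_s ≈ 5.56 in²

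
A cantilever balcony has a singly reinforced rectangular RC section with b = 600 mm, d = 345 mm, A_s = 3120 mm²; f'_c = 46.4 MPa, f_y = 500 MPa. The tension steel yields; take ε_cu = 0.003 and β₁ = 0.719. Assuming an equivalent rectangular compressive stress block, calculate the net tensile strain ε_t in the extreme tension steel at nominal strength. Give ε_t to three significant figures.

a = A_s f_y/(0.85 f'_c b) = 65.92 mm.
β₁ = 0.719, so c = a/β₁ = 65.92/0.719 = 91.68 mm.
From the linear strain diagram with ε_cu = 0.003: ε_t = 0.003 (d − c)/c = 0.003 × (345 − 91.68)/91.68 = 0.00829.
Since ε_t ≥ 0.005, the section is tension-controlled.

ε_t ≈ 0.00829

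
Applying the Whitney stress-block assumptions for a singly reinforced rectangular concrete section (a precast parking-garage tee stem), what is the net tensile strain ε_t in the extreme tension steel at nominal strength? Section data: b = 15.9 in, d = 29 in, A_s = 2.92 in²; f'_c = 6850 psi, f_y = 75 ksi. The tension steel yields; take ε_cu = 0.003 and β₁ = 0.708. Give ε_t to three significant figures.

ε_t ≈ 0.0230

a = A_s f_y/(0.85 f'_c b) = 2.366 in.
β₁ = 0.708, so c = a/β₁ = 2.366/0.708 = 3.342 in.
From the linear strain diagram with ε_cu = 0.003: ε_t = 0.003 (d − c)/c = 0.003 × (29 − 3.342)/3.342 = 0.0230.
Since ε_t ≥ 0.005, the section is tension-controlled.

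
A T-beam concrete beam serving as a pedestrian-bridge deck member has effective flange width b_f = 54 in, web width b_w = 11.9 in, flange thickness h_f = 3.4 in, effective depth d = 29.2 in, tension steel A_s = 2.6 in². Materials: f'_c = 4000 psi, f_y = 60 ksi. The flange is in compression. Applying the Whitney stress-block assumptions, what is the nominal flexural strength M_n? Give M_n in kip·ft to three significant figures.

M_n ≈ 374 kip·ft

Tension: T = A_s f_y = 2.6 × 60 = 156 kips.
Try a within the flange: a = T/(0.85 f'_c b_f) = 156/(0.85 × 4 × 54) = 0.850 in.
Since a = 0.850 ≤ h_f = 3.4 in, the stress block lies entirely in the flange; analyse as a rectangular beam of width b_f.
M_n = T(d − a/2) = 156 × (29.2 − 0.425) = 4488.9 kip·in.
M_n = 4488.9/12 = 374.08 kip·ft.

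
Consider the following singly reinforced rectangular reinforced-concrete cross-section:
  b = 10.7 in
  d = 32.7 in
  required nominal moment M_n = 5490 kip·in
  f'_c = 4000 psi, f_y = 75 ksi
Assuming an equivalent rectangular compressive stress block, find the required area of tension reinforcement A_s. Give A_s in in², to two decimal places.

From M_n = 0.85 f'_c a b (d − a/2):
a = d − √(d² − 2M_n/(0.85 f'_c b)) = 32.7 − √(32.7² − 2 × 5490/(0.85 × 4 × 10.7)) = 4.997 in.
A_s = 0.85 f'_c a b / f_y = 0.85 × 4 × 4.997 × 10.7 / 75 = 2.424 in².

A_s ≈ 2.42 in²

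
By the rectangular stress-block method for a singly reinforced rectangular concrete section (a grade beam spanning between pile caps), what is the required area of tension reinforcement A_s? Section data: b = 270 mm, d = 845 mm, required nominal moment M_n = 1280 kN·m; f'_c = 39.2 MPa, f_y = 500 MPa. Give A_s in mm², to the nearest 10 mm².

With M_n = 0.85 f'_c a b (d − a/2), solve the quadratic for a:
a = d − √(d² − 2M_n/(0.85 f'_c b)) = 845 − √(845² − 2 × 1280×10⁶/(0.85 × 39.2 × 270)) = 189.66 mm.
A_s = 0.85 f'_c a b / f_y = 0.85 × 39.2 × 189.66 × 270 / 500 = 3412.5 mm².

A_s ≈ 3410 mm²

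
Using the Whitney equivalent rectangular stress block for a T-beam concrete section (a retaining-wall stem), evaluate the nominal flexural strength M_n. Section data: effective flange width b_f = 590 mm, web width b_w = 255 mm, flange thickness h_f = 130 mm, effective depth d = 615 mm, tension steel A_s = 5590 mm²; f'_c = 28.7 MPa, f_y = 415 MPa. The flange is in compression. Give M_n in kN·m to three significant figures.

Tension: T = A_s f_y = 5590 × 415 = 2319850 N.
Try a within the flange: a = T/(0.85 f'_c b_f) = 2319850/(0.85 × 28.7 × 590) = 161.18 mm.
a = 161.18 > h_f = 130 mm: the block extends into the web. Split into flange-overhang and web parts.
C_f = 0.85 f'_c (b_f − b_w) h_f = 0.85 × 28.7 × (590 − 255) × 130 = 1062402 N.
Remaining web compression depth: a_w = (T − C_f)/(0.85 f'_c b_w) = (2319850 − 1062402)/(0.85 × 28.7 × 255) = 202.14 mm.
M_n = C_f(d − h_f/2) + (T − C_f)(d − a_w/2) = 1062402 × (615 − 65) + 1257448 × (615 − 101.07) = 584.32 + 646.24 = 1230.56 × 10⁶ N·mm.
M_n = 1230.56 kN·m.

M_n ≈ 1230 kN·m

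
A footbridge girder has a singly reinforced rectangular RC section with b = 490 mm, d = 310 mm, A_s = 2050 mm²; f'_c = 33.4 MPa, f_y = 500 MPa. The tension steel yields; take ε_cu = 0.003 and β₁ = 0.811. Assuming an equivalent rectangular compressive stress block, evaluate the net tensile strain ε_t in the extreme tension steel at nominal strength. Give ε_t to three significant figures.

ε_t ≈ 0.00724

a = A_s f_y/(0.85 f'_c b) = 73.68 mm.
β₁ = 0.811, so c = a/β₁ = 73.68/0.811 = 90.85 mm.
From the linear strain diagram with ε_cu = 0.003: ε_t = 0.003 (d − c)/c = 0.003 × (310 − 90.85)/90.85 = 0.00724.
Since ε_t ≥ 0.005, the section is tension-controlled.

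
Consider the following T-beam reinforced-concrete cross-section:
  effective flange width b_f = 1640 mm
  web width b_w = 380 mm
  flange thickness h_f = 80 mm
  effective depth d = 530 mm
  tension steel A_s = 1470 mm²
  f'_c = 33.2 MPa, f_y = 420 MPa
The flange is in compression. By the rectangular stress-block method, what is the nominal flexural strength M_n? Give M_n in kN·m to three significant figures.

Tension: T = A_s f_y = 1470 × 420 = 617400 N.
Try a within the flange: a = T/(0.85 f'_c b_f) = 617400/(0.85 × 33.2 × 1640) = 13.34 mm.
Since a = 13.34 ≤ h_f = 80 mm, the stress block lies entirely in the flange; analyse as a rectangular beam of width b_f.
M_n = T(d − a/2) = 617400 × (530 − 6.67) = 323.10 × 10⁶ N·mm.
M_n = 323.10 kN·m.

M_n ≈ 323 kN·m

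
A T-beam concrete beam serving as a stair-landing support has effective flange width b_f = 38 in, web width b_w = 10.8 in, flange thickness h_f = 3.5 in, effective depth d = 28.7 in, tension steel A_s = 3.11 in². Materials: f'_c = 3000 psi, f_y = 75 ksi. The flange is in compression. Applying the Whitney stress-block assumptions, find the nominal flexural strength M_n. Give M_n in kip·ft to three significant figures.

M_n ≈ 534 kip·ft

Tension: T = A_s f_y = 3.11 × 75 = 233.25 kips.
Try a within the flange: a = T/(0.85 f'_c b_f) = 233.25/(0.85 × 3 × 38) = 2.407 in.
Since a = 2.407 ≤ h_f = 3.5 in, the stress block lies entirely in the flange; analyse as a rectangular beam of width b_f.
M_n = T(d − a/2) = 233.25 × (28.7 − 1.2035) = 6413.6 kip·in.
M_n = 6413.6/12 = 534.47 kip·ft.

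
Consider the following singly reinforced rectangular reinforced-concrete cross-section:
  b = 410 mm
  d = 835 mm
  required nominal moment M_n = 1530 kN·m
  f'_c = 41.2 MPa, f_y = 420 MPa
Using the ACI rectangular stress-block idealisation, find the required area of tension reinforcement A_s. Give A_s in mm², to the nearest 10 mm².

With M_n = 0.85 f'_c a b (d − a/2), solve the quadratic for a:
a = d − √(d² − 2M_n/(0.85 f'_c b)) = 835 − √(835² − 2 × 1530×10⁶/(0.85 × 41.2 × 410)) = 139.22 mm.
A_s = 0.85 f'_c a b / f_y = 0.85 × 41.2 × 139.22 × 410 / 420 = 4759.4 mm².

A_s ≈ 4760 mm²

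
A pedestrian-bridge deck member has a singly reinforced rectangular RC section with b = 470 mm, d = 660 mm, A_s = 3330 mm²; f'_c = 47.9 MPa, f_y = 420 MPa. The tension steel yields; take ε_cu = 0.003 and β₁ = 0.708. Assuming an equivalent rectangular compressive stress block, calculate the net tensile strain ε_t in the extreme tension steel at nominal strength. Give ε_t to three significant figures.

a = A_s f_y/(0.85 f'_c b) = 73.09 mm.
β₁ = 0.708, so c = a/β₁ = 73.09/0.708 = 103.23 mm.
From the linear strain diagram with ε_cu = 0.003: ε_t = 0.003 (d − c)/c = 0.003 × (660 − 103.23)/103.23 = 0.0162.
Since ε_t ≥ 0.005, the section is tension-controlled.

ε_t ≈ 0.0162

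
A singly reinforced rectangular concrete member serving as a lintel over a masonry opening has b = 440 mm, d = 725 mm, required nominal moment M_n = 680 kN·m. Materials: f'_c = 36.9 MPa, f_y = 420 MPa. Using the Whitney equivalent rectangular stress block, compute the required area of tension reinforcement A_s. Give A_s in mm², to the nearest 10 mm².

With M_n = 0.85 f'_c a b (d − a/2), solve the quadratic for a:
a = d − √(d² − 2M_n/(0.85 f'_c b)) = 725 − √(725² − 2 × 680×10⁶/(0.85 × 36.9 × 440)) = 71.49 mm.
A_s = 0.85 f'_c a b / f_y = 0.85 × 36.9 × 71.49 × 440 / 420 = 2349.1 mm².

A_s ≈ 2350 mm²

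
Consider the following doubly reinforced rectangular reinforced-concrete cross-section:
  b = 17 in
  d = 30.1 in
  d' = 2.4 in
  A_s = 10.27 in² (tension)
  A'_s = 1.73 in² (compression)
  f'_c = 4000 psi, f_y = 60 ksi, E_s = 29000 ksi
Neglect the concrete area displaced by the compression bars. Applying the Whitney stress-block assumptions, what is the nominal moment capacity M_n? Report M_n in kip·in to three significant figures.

Assume both steels yield.
a = (A_s − A'_s) f_y/(0.85 f'_c b) = (10.27 − 1.73) × 60/(0.85 × 4 × 17) = 8.865 in.
c = a/β₁ = 8.865/0.85 = 10.429 in; ε'_s = 0.003(c − d')/c = 0.0023 ≥ ε_y = 0.0021, so the compression steel yields.
M_n = (A_s − A'_s) f_y (d − a/2) + A'_s f_y (d − d') = 512.4 × (30.1 − 4.4325) + 103.8 × (30.1 − 2.4) = 13152.0 + 2875.3 = 16027.3 kip·in.

M_n ≈ 16000 kip·in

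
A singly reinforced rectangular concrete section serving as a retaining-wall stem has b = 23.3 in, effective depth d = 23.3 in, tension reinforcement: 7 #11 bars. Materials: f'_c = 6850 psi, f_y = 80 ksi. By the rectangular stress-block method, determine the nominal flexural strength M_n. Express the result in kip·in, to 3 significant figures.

A_s = 7 × 1.56 = 10.92 in².
T = A_s f_y = 10.92 × 80 = 873.6 kips.
a = T/(0.85 f'_c b) = 873.6/(0.85 × 6.85 × 23.3) = 6.439 in.
M_n = T(d − a/2) = 873.6 × (23.3 − 3.2195) = 17542.3 kip·in.

M_n ≈ 17500 kip·in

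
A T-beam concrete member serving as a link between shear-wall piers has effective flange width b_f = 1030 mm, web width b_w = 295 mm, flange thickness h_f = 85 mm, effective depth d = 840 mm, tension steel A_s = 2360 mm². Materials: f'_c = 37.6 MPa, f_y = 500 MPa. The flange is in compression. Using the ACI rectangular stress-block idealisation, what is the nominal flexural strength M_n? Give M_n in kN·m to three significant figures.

M_n ≈ 970 kN·m

Tension: T = A_s f_y = 2360 × 500 = 1180000 N.
Try a within the flange: a = T/(0.85 f'_c b_f) = 1180000/(0.85 × 37.6 × 1030) = 35.85 mm.
Since a = 35.85 ≤ h_f = 85 mm, the stress block lies entirely in the flange; analyse as a rectangular beam of width b_f.
M_n = T(d − a/2) = 1180000 × (840 − 17.925) = 970.05 × 10⁶ N·mm.
M_n = 970.05 kN·m.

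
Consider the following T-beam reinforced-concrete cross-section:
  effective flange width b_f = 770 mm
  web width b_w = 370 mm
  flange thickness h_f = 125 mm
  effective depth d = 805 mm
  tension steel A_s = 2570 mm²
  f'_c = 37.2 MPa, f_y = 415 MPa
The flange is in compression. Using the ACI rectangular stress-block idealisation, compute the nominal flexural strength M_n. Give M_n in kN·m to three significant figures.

Tension: T = A_s f_y = 2570 × 415 = 1066550 N.
Try a within the flange: a = T/(0.85 f'_c b_f) = 1066550/(0.85 × 37.2 × 770) = 43.81 mm.
Since a = 43.81 ≤ h_f = 125 mm, the stress block lies entirely in the flange; analyse as a rectangular beam of width b_f.
M_n = T(d − a/2) = 1066550 × (805 − 21.905) = 835.21 × 10⁶ N·mm.
M_n = 835.21 kN·m.

M_n ≈ 835 kN·m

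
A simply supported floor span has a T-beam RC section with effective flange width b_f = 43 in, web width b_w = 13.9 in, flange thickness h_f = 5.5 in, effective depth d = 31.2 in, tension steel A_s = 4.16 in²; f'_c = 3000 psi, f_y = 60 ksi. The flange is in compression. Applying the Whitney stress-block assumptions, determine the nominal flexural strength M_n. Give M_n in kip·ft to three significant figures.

Tension: T = A_s f_y = 4.16 × 60 = 249.6 kips.
Try a within the flange: a = T/(0.85 f'_c b_f) = 249.6/(0.85 × 3 × 43) = 2.276 in.
Since a = 2.276 ≤ h_f = 5.5 in, the stress block lies entirely in the flange; analyse as a rectangular beam of width b_f.
M_n = T(d − a/2) = 249.6 × (31.2 − 1.138) = 7503.5 kip·in.
M_n = 7503.5/12 = 625.29 kip·ft.

M_n ≈ 625 kip·ft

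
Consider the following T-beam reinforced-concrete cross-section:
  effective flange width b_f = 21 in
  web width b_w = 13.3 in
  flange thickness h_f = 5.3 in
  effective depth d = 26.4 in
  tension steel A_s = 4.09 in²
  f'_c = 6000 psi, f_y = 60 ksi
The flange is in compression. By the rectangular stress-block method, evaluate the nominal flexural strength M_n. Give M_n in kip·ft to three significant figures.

Tension: T = A_s f_y = 4.09 × 60 = 245.4 kips.
Try a within the flange: a = T/(0.85 f'_c b_f) = 245.4/(0.85 × 6 × 21) = 2.291 in.
Since a = 2.291 ≤ h_f = 5.3 in, the stress block lies entirely in the flange; analyse as a rectangular beam of width b_f.
M_n = T(d − a/2) = 245.4 × (26.4 − 1.1455) = 6197.5 kip·in.
M_n = 6197.5/12 = 516.46 kip·ft.

M_n ≈ 516 kip·ft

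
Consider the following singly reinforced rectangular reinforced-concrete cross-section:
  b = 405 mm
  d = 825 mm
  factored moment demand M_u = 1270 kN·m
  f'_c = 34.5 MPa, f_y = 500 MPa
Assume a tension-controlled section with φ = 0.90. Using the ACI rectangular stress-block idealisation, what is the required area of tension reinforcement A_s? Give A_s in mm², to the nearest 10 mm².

M_n = M_u/φ = 1270/0.90 = 1411.11 kN·m.
With M_n = 0.85 f'_c a b (d − a/2), solve the quadratic for a:
a = d − √(d² − 2M_n/(0.85 f'_c b)) = 825 − √(825² − 2 × 1411.11×10⁶/(0.85 × 34.5 × 405)) = 159.42 mm.
A_s = 0.85 f'_c a b / f_y = 0.85 × 34.5 × 159.42 × 405 / 500 = 3786.7 mm².

A_s ≈ 3790 mm²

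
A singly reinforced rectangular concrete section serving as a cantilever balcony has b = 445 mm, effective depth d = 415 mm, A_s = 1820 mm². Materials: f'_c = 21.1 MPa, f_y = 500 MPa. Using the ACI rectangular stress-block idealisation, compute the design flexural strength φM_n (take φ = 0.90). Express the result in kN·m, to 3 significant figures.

T = A_s f_y = 1820 × 500 = 910000 N = 910 kN.
From C = T: a = T/(0.85 f'_c b) = 910000/(0.85 × 21.1 × 445) = 114.02 mm.
M_n = T(d − a/2) = 910 kN × (415 − 57.01) mm = 325.77 kN·m.
φM_n = 0.90 × 325.77 = 293.19 kN·m.

φM_n ≈ 293 kN·m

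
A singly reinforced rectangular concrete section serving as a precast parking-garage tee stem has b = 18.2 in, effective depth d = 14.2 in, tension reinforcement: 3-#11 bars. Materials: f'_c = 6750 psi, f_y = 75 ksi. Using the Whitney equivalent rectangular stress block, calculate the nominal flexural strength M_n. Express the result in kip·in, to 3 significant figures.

M_n ≈ 4390 kip·in

A_s = 3 × 1.56 = 4.68 in².
T = A_s f_y = 4.68 × 75 = 351 kips.
a = T/(0.85 f'_c b) = 351/(0.85 × 6.75 × 18.2) = 3.361 in.
M_n = T(d − a/2) = 351 × (14.2 − 1.6805) = 4394.3 kip·in.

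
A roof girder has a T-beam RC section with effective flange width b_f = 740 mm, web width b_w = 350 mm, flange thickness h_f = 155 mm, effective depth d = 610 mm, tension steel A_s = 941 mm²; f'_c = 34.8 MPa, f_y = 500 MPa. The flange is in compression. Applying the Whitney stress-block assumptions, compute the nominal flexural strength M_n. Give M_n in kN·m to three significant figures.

M_n ≈ 282 kN·m

Tension: T = A_s f_y = 941 × 500 = 470500 N.
Try a within the flange: a = T/(0.85 f'_c b_f) = 470500/(0.85 × 34.8 × 740) = 21.49 mm.
Since a = 21.49 ≤ h_f = 155 mm, the stress block lies entirely in the flange; analyse as a rectangular beam of width b_f.
M_n = T(d − a/2) = 470500 × (610 − 10.745) = 281.95 × 10⁶ N·mm.
M_n = 281.95 kN·m.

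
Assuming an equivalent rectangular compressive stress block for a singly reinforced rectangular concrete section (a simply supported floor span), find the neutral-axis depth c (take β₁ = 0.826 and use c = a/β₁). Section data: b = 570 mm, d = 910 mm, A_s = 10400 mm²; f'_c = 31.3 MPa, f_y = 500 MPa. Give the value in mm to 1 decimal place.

c ≈ 415.1 mm

T = A_s f_y = 10400 × 500 = 5200000 N = 5200 kN.
Setting C = 0.85 f'_c a b equal to T: a = 5200000/(0.85 × 31.3 × 570) = 342.898 mm.
With β₁ = 0.826, c = a/β₁ = 342.898/0.826 = 415.1 mm.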